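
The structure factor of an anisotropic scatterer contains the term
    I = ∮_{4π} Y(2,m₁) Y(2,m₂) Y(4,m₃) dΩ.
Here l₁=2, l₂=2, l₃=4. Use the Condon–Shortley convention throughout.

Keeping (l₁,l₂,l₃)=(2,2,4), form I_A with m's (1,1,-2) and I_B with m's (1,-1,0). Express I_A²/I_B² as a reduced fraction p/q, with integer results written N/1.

5/2

l's match ⇒ only the (l;m) 3-j factors differ between A and B.
A: triangle coeff Δ(2,2,4) = 1/630; Σ_t [0,0]: t=0:+1/36 = 1/36; (3j)²=4/63 [(2 2 4; 1 1 -2)], sign=+1
B: triangle coeff Δ(2,2,4) = 1/630; Σ_t [0,0]: t=0:+1/36 = 1/36; (3j)²=8/315 [(2 2 4; 1 -1 0)], sign=+1
I_A²/I_B² = (4/63)/(8/315) = 5/2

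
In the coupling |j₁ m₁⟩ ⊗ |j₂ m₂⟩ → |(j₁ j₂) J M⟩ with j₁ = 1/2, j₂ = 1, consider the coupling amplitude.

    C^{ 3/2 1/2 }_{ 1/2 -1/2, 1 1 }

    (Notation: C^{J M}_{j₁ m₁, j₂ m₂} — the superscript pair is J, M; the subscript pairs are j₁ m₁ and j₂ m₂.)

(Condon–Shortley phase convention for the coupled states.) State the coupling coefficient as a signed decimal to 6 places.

triangle: 0!·1!·2!/4! = 2/24
(j±m)!: 0!·1!·2!·0!·2!·1! = 4
prefactor² = (2J+1)·Δ·N² = 4/3
  k=0: +1/(0!·0!·1!·2!·0!·0!) = 1/2
Σ = 1/2  ⇒  CG² = 4/3·(1/2)² = 1/3
CG = +√(1/3) = +0.577350

+√(1/3) = +0.577350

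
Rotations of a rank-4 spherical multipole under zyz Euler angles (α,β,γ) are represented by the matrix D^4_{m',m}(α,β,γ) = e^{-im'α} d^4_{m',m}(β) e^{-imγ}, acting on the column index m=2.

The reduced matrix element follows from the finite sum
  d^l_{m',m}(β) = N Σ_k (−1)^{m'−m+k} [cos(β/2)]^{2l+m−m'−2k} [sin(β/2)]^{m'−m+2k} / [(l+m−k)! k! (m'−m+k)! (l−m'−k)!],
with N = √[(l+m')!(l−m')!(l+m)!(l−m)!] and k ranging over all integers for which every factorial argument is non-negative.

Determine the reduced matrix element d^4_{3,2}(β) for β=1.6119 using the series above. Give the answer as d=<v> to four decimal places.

d=0.4650

d^4_{3,2}(β=1.6119) via the finite sum:
Half-angle: c=0.692426, s=0.721489. N=√(5040·1·720·2)=2693.993318
The bounds max(0,m−m')=0 and min(l+m,l−m')=1 give 2 terms
  k=0: (−1)^1·2693.9933/(720)·0.6924^7·0.7215^1 = -0.206019
  k=1: (−1)^2·2693.9933/(240)·0.6924^5·0.7215^3 = +0.671029
d^4_{3,2}(1.6119) = -0.206019 +0.671029 = +0.465010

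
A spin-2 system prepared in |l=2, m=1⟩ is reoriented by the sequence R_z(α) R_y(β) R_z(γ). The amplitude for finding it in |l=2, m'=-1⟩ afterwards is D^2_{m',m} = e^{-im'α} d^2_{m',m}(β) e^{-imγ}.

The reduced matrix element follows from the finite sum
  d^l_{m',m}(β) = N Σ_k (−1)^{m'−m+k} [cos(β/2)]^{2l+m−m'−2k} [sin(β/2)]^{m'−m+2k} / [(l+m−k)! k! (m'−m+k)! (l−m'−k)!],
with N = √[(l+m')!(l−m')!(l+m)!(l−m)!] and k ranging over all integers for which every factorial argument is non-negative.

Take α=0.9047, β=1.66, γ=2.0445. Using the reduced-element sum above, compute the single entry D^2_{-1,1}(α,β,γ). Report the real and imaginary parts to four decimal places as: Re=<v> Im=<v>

Re=0.1870 Im=-0.4066

D^2_{-1,1}(0.9047,1.6600,2.0445) = e^{-i·-1·0.9047}·d^2_{-1,1}(1.6600)·e^{-i·1·2.0445}. Compute d first:
With c≡cos(β/2)=0.674876 and s≡sin(β/2)=0.737931, N=[1·6·6·1]^{1/2}=6.000000
k: max(0,(1)−(-1))=2 … min(2+(1),2−(-1))=3
  k=2: (−1)^0·6.0000/(2)·0.6749^2·0.7379^2 = +0.744048
  k=3: (−1)^1·6.0000/(6)·0.6749^0·0.7379^4 = -0.296527
d^2_{-1,1}(1.6600) = +0.744048 -0.296527 = +0.447521
Phases: e^{-i·(-1)·0.9047}=+0.617921+0.786240i, e^{-i·(1)·2.0445}=-0.456185-0.889885i ⇒ D=+0.186964-0.406595i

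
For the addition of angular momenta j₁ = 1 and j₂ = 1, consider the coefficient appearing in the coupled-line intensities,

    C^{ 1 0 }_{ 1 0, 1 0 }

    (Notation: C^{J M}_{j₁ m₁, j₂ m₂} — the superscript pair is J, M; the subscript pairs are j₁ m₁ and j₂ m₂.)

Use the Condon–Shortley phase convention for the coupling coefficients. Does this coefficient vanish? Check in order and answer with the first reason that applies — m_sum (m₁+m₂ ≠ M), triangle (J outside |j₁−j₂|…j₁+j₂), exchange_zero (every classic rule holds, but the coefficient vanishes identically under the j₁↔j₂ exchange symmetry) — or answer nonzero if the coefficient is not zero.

exchange_zero

m-sum: m₁+m₂ = 0+0 = 0, M = 0  ✓
triangle: |j₁−j₂| = 0 ≤ J = 1 ≤ j₁+j₂ = 2  ✓
exchange: j₁=j₂ and m₁=m₂, and (−1)^(j₁+j₂−J) = (−1)^1 = −1 forces ⟨j₁m₁;j₂m₂|JM⟩ = −⟨j₂m₂;j₁m₁|JM⟩ = −⟨j₁m₁;j₂m₂|JM⟩ ⇒ the coefficient vanishes identically
Racah sum check: Σ_k collapses to 0 ⇒ CG = 0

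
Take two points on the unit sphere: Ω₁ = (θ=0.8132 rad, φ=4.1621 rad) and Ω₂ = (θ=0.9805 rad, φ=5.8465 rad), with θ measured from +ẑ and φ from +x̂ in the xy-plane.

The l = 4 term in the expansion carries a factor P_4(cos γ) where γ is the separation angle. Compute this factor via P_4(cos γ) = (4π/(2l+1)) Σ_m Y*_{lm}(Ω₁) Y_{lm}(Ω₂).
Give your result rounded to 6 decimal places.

Addition theorem: P_4(cos γ) = (4π/9) Σ_m Y*_{lm}(Ω₁) Y_{lm}(Ω₂), m = −4…4:
  term(m=-4) = +0.023349-0.011406i   from Y*(Ω₁)=-0.072661-0.099581i, Y(Ω₂)=-0.036899+0.207550i
  term(m=-3) = +0.044036+0.124169i   from Y*(Ω₁)=+0.328741-0.026379i, Y(Ω₂)=+0.102983+0.385973i
  term(m=-2) = -0.107012+0.024741i   from Y*(Ω₁)=-0.184427+0.362873i, Y(Ω₂)=+0.173297+0.206824i
  term(m=-1) = +0.001487+0.013037i   from Y*(Ω₁)=-0.037729-0.061498i, Y(Ω₂)=-0.164796-0.076916i
  term(m=+0) = +0.110417+0.000000i   from Y*(Ω₁)=-0.355642-0.000000i, Y(Ω₂)=-0.310474+0.000000i
  term(m=+1) = +0.001487-0.013037i   from Y*(Ω₁)=+0.037729-0.061498i, Y(Ω₂)=+0.164796-0.076916i
  term(m=+2) = -0.107012-0.024741i   from Y*(Ω₁)=-0.184427-0.362873i, Y(Ω₂)=+0.173297-0.206824i
  term(m=+3) = +0.044036-0.124169i   from Y*(Ω₁)=-0.328741-0.026379i, Y(Ω₂)=-0.102983+0.385973i
  term(m=+4) = +0.023349+0.011406i   from Y*(Ω₁)=-0.072661+0.099581i, Y(Ω₂)=-0.036899-0.207550i
Total Σ_m = +0.034140-0.000000i. Multiply by 1.396263: +0.047669-0.000000i. P_4(cos γ) = 0.047669

0.047669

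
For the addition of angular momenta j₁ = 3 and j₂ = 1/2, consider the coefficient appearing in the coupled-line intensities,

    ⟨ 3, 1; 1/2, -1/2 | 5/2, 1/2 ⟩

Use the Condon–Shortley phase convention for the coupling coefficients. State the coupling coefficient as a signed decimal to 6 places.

+√(4/7) ≈ +0.755929

triangle: 1!*5!*0!/7! = 120/5040
(j±m)!: 4!*2!*0!*1!*3!*2! = 576
prefactor² = (2J+1)*Δ*N² = 576/7
  k=0: +1/(0!*1!*2!*0!*3!*0!) = 1/12
Σ = 1/12  ⇒  CG² = 576/7*(1/12)² = 4/7
CG = +√(4/7) = +0.755929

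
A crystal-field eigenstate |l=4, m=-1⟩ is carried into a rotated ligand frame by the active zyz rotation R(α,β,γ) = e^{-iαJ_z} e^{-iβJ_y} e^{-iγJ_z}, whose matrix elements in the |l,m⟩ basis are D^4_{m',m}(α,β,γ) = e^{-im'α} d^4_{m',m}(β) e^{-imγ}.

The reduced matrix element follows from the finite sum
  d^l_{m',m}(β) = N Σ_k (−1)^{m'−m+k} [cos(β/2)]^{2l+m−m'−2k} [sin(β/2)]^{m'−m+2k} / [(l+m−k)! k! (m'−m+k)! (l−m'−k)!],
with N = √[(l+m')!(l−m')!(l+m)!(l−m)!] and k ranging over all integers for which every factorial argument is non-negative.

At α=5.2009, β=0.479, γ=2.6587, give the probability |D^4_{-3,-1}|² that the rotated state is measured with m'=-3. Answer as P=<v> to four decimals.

D^4_{-3,-1}(5.2009,0.4790,2.6587) = e^{-i·-3·5.2009}·d^4_{-3,-1}(0.4790)·e^{-i·-1·2.6587}. Compute d first:
Half-angle: c=0.971457, s=0.237217. N=√(1·5040·6·120)=1904.940944
k: max(0,(-1)−(-3))=2 … min(4+(-1),4−(-3))=3
  k=2: (−1)^0·1904.9409/(240)·0.9715^6·0.2372^2 = +0.375407
  k=3: (−1)^1·1904.9409/(144)·0.9715^4·0.2372^4 = -0.037307
d^4_{-3,-1}(0.4790) = +0.375407 -0.037307 = +0.338100
|D^4_{-3,-1}|² = |d^4_{-3,-1}(β)|² = (+0.338100)² = 0.114311 (the z-rotation phases have unit modulus)

P=0.1143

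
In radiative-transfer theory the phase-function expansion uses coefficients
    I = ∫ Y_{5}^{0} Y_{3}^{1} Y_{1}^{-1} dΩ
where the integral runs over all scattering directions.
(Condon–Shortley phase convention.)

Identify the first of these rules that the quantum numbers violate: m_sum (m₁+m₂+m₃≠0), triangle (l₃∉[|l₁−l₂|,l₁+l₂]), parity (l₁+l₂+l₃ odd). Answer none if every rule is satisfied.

m₁+m₂+m₃ = 0 + 1 − 1 = 0  ✓
triangle: need |l₁−l₂| ≤ l₃ ≤ l₁+l₂ = [2,8]; l₃=1 is outside  ✗
parity: l₁+l₂+l₃ = 9 is odd

triangle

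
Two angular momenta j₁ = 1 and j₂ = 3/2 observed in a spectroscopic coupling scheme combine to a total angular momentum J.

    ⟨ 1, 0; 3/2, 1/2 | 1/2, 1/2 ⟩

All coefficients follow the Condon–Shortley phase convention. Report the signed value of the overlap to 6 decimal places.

-0.577350  (= −√(1/3))

√[2·2!0!1!/4! · 1!1!2!1!1!0!] = √(1/3)
  +(−1)^1/∏(1,1,0,1,0,0)! = -1  (running -1)
⟨..|..⟩ = √(1/3)·(-1) = -0.577350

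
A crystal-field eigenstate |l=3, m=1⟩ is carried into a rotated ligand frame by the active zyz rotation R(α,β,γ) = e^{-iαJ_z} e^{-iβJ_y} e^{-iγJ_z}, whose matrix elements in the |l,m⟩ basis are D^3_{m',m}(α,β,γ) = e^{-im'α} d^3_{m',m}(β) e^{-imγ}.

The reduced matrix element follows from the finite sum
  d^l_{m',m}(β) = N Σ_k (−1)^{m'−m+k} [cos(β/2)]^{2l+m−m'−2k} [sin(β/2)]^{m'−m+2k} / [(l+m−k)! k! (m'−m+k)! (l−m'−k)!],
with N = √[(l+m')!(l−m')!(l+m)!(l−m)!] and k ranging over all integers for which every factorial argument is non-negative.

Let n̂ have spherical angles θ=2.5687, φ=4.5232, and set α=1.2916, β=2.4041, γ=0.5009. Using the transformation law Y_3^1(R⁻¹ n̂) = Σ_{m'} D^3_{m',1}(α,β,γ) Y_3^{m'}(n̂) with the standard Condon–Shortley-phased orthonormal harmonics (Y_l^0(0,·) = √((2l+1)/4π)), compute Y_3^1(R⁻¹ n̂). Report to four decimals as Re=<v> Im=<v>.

Need the full column D^3_{m',1} for m'=−3..3 at α=1.2916, β=2.4041, γ=0.5009.
cos(β/2)=0.360446, sin(β/2)=0.932780
d^3_{-3,1}: single k=4 term ⇒ +0.380929;  D = -0.370696-0.087699i
d^3_{-2,1}: k∈[3..4] ⇒ +0.240375 -0.804890 = -0.564515;  D = +0.276324-0.492263i
d^3_{-1,1}: k∈[2..4] ⇒ +0.088119 -0.786843 +0.658681 = -0.040042;  D = -0.028164-0.028464i
d^3_{0,1}: k∈[1..3] ⇒ +0.019660 -0.394977 +0.881713 = +0.506396;  D = +0.444186-0.243179i
d^3_{1,1}: k∈[0..2] ⇒ +0.002193 -0.117493 +0.590132 = +0.474832;  D = -0.104412-0.463211i
d^3_{2,1}: k∈[0..1] ⇒ -0.017947 +0.240375 = +0.222428;  D = -0.222061-0.012781i
d^3_{3,1}: single k=0 term ⇒ +0.056881;  D = -0.018791+0.053687i
Y_3^{m'}(θ=2.5687,φ=4.5232) and Σ D·Y over m':
  (-0.3707-0.0877i)·(+0.0357-0.0560i)  (+0.2763-0.4923i)·(+0.2345+0.0932i)  (-0.0282-0.0285i)·(-0.0834+0.4355i)  (+0.4442-0.2432i)·(-0.1665+0.0000i)  (-0.1044-0.4632i)·(+0.0834+0.4355i)  (-0.2221-0.0128i)·(+0.2345-0.0932i)  (-0.0188+0.0537i)·(-0.0357-0.0560i)
Y_3^1(R⁻¹ n̂) = +0.176747-0.108697i

Re=0.1767 Im=-0.1087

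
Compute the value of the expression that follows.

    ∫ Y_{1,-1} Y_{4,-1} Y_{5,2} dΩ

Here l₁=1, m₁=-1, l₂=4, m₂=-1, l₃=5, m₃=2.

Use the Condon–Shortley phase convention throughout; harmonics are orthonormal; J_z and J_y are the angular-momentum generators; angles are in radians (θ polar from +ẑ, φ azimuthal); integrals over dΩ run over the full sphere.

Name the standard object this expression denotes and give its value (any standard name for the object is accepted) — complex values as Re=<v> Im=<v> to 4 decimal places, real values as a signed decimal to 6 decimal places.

Gaunt coefficient, +0.225034

This is a Gaunt coefficient — the integral of a triple product of spherical harmonics over the sphere.
m-sum 0 ✓  L=10 even ✓  3≤5≤5 ✓
Π(2lᵢ+1) = 3×9×11 = 297
triangle coeff Δ(1,4,5) = 1/495
Σ_t [0,0]: t=0:+1/576 = 1/576
(3j)²=5/99 [(1 4 5; 0 0 0)], sign=-1
Σ_t [0,0]: t=0:+1/1440 = 1/1440
(3j)²=7/165 [(1 4 5; -1 -1 2)], sign=-1
⇒ 4πI² = 7/11
I = (+1)√(7/11/(4π)) = 0.22503380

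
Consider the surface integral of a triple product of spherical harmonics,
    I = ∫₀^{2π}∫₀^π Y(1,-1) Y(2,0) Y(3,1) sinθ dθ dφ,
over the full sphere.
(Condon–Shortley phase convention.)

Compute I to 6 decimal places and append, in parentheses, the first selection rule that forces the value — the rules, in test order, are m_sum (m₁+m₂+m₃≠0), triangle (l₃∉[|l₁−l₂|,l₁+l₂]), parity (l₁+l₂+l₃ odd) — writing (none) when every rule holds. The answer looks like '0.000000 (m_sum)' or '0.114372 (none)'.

-0.202301 (none)

Checks pass: Σm=0; 6 even; l₃=3∈[1,3].
(2·1+1)(2·2+1)(2·3+1) = 105
Δ: 0! 2! 4! / 7! → 1/105
sum: t=0:+1/4 = 1/4
3j²(1 2 3; 0 0 0) = Δ·Π!·Σ² = 3/35  (sign -1)
sum: t=0:+1/8 = 1/8
3j²(1 2 3; -1 0 1) = Δ·Π!·Σ² = 2/35  (sign +1)
combine: 4πI² = 105·3/35·2/35 = 18/35
take √, sign -1: I = -0.20230066
No selection rule forces the value: the integral is nonzero (none).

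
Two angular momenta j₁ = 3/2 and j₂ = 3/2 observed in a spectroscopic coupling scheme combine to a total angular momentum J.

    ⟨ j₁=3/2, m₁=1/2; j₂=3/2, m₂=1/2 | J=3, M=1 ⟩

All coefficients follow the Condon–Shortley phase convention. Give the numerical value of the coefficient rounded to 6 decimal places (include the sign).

+√(3/5) = +0.774597

j₁+j₂−J=0  J+j₁−j₂=3  J−j₁+j₂=3  j₁+j₂+J+1=7
(j₁±m₁, j₂±m₂, J±M) = (2,1,2,1,4,2)
P² = 48/5
sum k=0..0:
  [0] +1/4 = 1/4
S = 1/4
C² = P²·S² = 3/5 ; C = +0.774597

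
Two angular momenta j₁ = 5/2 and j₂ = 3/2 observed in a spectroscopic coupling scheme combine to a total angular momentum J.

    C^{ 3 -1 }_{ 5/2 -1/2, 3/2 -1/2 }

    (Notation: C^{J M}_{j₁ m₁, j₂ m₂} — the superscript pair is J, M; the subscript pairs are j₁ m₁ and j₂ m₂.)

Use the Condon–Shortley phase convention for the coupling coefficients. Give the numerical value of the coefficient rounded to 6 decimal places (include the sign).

+0.129099

triangle: 1!*4!*2!/8! = 48/40320
(j±m)!: 2!*3!*1!*2!*2!*4! = 1152
prefactor² = (2J+1)*Δ*N² = 48/5
  k=0: +1/(0!*1!*3!*1!*1!*1!) = 1/6
  k=1: −1/(1!*0!*2!*0!*2!*2!) = -1/8
Σ = 1/24  ⇒  CG² = 48/5*(1/24)² = 1/60
CG = +√(1/60) = +0.129099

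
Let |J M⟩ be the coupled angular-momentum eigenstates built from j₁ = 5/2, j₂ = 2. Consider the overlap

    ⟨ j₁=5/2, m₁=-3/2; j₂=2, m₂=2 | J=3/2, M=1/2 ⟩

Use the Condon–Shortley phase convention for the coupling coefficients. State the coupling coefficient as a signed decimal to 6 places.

j₁+j₂−J=3  J+j₁−j₂=2  J−j₁+j₂=1  j₁+j₂+J+1=7
(j₁±m₁, j₂±m₂, J±M) = (1,4,4,0,2,1)
P² = 384/35
sum k=3..3:
  [3] −1/6 = -1/6
S = -1/6
C² = P²·S² = 32/105 ; C = -0.552052

-0.552052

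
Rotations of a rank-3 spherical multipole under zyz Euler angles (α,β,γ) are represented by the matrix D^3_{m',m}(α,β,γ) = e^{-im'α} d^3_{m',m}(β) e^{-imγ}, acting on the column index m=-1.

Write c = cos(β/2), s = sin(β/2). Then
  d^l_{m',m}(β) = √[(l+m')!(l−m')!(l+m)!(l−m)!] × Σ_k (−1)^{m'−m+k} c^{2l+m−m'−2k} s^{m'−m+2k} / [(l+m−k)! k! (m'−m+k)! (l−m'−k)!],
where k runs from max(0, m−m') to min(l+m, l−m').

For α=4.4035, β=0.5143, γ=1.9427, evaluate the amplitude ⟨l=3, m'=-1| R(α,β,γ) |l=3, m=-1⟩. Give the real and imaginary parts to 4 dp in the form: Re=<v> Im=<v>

Re=0.3883 Im=0.0245

First d^3_{-1,-1}(β=0.5143), then the phase factors e^{-i(-1)α} and e^{-i(-1)γ}:
c=cos(0.514300/2)=0.967119, s=sin(0.514300/2)=0.254325; N=√[2·24·2·24]=48.000000
The bounds max(0,m−m')=0 and min(l+m,l−m')=2 give 3 terms
  k=0: (−1)^0·48.0000/(48)·0.9671^6·0.2543^0 = +0.818236
  k=1: (−1)^1·48.0000/(6)·0.9671^4·0.2543^2 = -0.452677
  k=2: (−1)^2·48.0000/(8)·0.9671^2·0.2543^4 = +0.023478
d^3_{-1,-1}(0.5143) = +0.818236 -0.452677 +0.023478 = +0.389038
Attach z-rotation phases: D = e^{-i(-1)(4.4035)}·(+0.389038)·e^{-i(-1)(1.9427)} = +0.388266+0.024499i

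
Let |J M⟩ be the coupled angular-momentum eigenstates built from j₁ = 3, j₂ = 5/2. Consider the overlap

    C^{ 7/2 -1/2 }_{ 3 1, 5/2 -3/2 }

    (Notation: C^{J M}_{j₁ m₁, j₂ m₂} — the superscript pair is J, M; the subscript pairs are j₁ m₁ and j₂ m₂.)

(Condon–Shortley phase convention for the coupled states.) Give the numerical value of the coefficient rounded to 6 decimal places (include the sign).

√[8·2!4!3!/10! · 4!2!1!4!3!4!] = √(18432/175)
  +(−1)^0/∏(0,2,2,1,2,2)! = 1/16  (running 1/16)
  +(−1)^1/∏(1,1,1,0,3,3)! = -1/36  (running 5/144)
⟨..|..⟩ = √(18432/175)·(5/144) = +0.356348

+√(8/63) = +0.356348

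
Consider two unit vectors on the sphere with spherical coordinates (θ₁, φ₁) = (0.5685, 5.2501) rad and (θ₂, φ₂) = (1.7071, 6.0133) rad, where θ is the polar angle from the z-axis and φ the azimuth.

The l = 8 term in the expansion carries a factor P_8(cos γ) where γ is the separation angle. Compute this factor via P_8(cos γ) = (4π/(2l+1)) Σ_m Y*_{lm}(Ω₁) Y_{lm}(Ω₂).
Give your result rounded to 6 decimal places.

Term-by-term m-sum for l=8 (normalisation 4π/17 = 0.739198):
  term(m=-8) = +0.001713+0.000307i   from Y*(Ω₁)=-0.001452-0.003335i, Y(Ω₂)=-0.265483+0.397980i
  term(m=-7) = -0.003522-0.004830i   from Y*(Ω₁)=+0.013277-0.018505i, Y(Ω₂)=+0.082163-0.249268i
  term(m=-6) = +0.003024-0.022567i   from Y*(Ω₁)=+0.088150+0.007482i, Y(Ω₂)=+0.012481-0.257063i
  term(m=-5) = -0.053198+0.042529i   from Y*(Ω₁)=+0.103805+0.213237i, Y(Ω₂)=+0.063055+0.280172i
  term(m=-4) = -0.076604-0.006820i   from Y*(Ω₁)=-0.238570+0.364098i, Y(Ω₂)=+0.083345+0.155784i
  term(m=-3) = +0.092976+0.106264i   from Y*(Ω₁)=-0.482498-0.020440i, Y(Ω₂)=-0.201666-0.211695i
  term(m=-2) = -0.000883+0.019870i   from Y*(Ω₁)=-0.068098-0.126034i, Y(Ω₂)=-0.119100-0.071355i
  term(m=-1) = -0.076589+0.073262i   from Y*(Ω₁)=-0.185265+0.310679i, Y(Ω₂)=+0.282398+0.078121i
  term(m=+0) = -0.035005-0.000000i   from Y*(Ω₁)=-0.274707-0.000000i, Y(Ω₂)=+0.127425+0.000000i
  term(m=+1) = -0.076589-0.073262i   from Y*(Ω₁)=+0.185265+0.310679i, Y(Ω₂)=-0.282398+0.078121i
  term(m=+2) = -0.000883-0.019870i   from Y*(Ω₁)=-0.068098+0.126034i, Y(Ω₂)=-0.119100+0.071355i
  term(m=+3) = +0.092976-0.106264i   from Y*(Ω₁)=+0.482498-0.020440i, Y(Ω₂)=+0.201666-0.211695i
  term(m=+4) = -0.076604+0.006820i   from Y*(Ω₁)=-0.238570-0.364098i, Y(Ω₂)=+0.083345-0.155784i
  term(m=+5) = -0.053198-0.042529i   from Y*(Ω₁)=-0.103805+0.213237i, Y(Ω₂)=-0.063055+0.280172i
  term(m=+6) = +0.003024+0.022567i   from Y*(Ω₁)=+0.088150-0.007482i, Y(Ω₂)=+0.012481+0.257063i
  term(m=+7) = -0.003522+0.004830i   from Y*(Ω₁)=-0.013277-0.018505i, Y(Ω₂)=-0.082163-0.249268i
  term(m=+8) = +0.001713-0.000307i   from Y*(Ω₁)=-0.001452+0.003335i, Y(Ω₂)=-0.265483-0.397980i
Σ over m = -0.261169-0.000000i; ×(4π/17) → -0.193056-0.000000i. Real part: -0.193056

-0.193056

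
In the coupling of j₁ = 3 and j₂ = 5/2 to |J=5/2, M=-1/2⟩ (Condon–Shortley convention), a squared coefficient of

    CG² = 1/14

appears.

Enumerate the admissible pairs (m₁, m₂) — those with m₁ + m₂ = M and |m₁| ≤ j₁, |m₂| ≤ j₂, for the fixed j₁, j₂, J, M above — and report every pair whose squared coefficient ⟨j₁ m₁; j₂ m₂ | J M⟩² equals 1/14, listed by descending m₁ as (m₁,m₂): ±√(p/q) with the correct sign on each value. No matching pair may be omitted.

(-2,3/2): −√(1/14)

Admissible pairs with m₁+m₂ = M = -1/2: (-3,5/2), (-2,3/2), (-1,1/2), (0,-1/2), (1,-3/2), (2,-5/2)
  (m₁,m₂)=(2,-5/2): CG² = 5/14, CG = +√(5/14)
  (m₁,m₂)=(1,-3/2): CG² = 1/35, CG = −√(1/35)
  (m₁,m₂)=(0,-1/2): CG² = 8/105, CG = −√(8/105)
  (m₁,m₂)=(-1,1/2): CG² = 8/35, CG = +√(8/35)
  (m₁,m₂)=(-2,3/2): CG² = 1/14, CG = −√(1/14)   ← matches the target
  (m₁,m₂)=(-3,5/2): CG² = 5/21, CG = −√(5/21)
Pairs with CG² = 1/14: (-2,3/2): −√(1/14)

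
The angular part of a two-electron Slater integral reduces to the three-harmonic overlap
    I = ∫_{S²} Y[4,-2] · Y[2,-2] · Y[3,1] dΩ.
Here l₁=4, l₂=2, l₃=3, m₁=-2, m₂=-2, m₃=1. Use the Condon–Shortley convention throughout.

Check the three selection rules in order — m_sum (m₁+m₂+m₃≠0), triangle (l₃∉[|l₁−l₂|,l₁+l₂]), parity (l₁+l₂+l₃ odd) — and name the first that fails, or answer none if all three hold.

m_sum

m₁+m₂+m₃ = -2 − 2 + 1 = -3  ✗
triangle: |4−2|=2 ≤ l₃=3 ≤ 4+2=6
parity: l₁+l₂+l₃ = 9 is odd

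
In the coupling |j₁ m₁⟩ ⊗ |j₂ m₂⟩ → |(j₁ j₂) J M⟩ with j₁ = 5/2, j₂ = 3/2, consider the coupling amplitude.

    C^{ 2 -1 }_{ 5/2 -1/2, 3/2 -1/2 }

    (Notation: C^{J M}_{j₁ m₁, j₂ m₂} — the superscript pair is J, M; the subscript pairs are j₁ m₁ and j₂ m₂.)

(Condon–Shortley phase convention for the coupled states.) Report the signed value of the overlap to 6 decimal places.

√[5·2!3!1!/7! · 2!3!1!2!1!3!] = √(12/7)
  +(−1)^0/∏(0,2,3,1,0,0)! = 1/12  (running 1/12)
  +(−1)^1/∏(1,1,2,0,1,1)! = -1/2  (running -5/12)
⟨..|..⟩ = √(12/7)·(-5/12) = -0.545545

−√(25/84) ≈ -0.545545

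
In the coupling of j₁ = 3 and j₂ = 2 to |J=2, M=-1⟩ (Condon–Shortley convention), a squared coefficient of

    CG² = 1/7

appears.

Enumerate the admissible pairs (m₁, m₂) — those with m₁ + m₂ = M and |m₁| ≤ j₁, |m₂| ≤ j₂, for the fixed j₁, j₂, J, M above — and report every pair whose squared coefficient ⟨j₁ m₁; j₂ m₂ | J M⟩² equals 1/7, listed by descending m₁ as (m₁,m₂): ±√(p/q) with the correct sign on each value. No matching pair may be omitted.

Admissible pairs with m₁+m₂ = M = -1: (-3,2), (-2,1), (-1,0), (0,-1), (1,-2)
  (m₁,m₂)=(1,-2): CG² = 3/14, CG = +√(3/14)
  (m₁,m₂)=(0,-1): CG² = 2/7, CG = −√(2/7)
  (m₁,m₂)=(-1,0): CG² = 1/7, CG = +√(1/7)   ← matches the target
  (m₁,m₂)=(-2,1): CG² = 0/1, CG = 0
  (m₁,m₂)=(-3,2): CG² = 5/14, CG = −√(5/14)
Pairs with CG² = 1/7: (-1,0): +√(1/7)

(-1,0): +√(1/7)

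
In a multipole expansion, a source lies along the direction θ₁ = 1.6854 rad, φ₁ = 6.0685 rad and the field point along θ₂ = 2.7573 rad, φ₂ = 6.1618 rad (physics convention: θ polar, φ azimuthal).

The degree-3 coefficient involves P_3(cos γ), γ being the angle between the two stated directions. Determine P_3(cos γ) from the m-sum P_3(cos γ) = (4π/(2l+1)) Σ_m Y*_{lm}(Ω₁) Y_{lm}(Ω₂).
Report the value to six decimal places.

Summing Y*_{l m}(θ₁,φ₁)·Y_{l m}(θ₂,φ₂) over m ∈ [−3, 3]; prefactor 4π/(2·3+1) = 1.795196:
  m=-3: Y*=(0.327117, -0.245622)  Y=(0.020543, 0.007830)  product (0.008643, -0.002485)
  m=-2: Y*=(-0.104869, 0.048015)  Y=(-0.129261, -0.032012)  product (0.015093, -0.002849)
  m=-1: Y*=(-0.293180, 0.063927)  Y=(0.396558, 0.048374)  product (-0.119355, 0.011168)
  m=+0: Y*=(0.125231, -0.000000)  Y=(-0.448790, 0.000000)  product (-0.056203, 0.000000)
  m=+1: Y*=(0.293180, 0.063927)  Y=(-0.396558, 0.048374)  product (-0.119355, -0.011168)
  m=+2: Y*=(-0.104869, -0.048015)  Y=(-0.129261, 0.032012)  product (0.015093, 0.002849)
  m=+3: Y*=(-0.327117, -0.245622)  Y=(-0.020543, 0.007830)  product (0.008643, 0.002485)
Total Σ_m = (-0.247441, 0.000000). Multiply by 1.795196: (-0.444205, 0.000000). P_3(cos γ) = -0.444205

-0.444205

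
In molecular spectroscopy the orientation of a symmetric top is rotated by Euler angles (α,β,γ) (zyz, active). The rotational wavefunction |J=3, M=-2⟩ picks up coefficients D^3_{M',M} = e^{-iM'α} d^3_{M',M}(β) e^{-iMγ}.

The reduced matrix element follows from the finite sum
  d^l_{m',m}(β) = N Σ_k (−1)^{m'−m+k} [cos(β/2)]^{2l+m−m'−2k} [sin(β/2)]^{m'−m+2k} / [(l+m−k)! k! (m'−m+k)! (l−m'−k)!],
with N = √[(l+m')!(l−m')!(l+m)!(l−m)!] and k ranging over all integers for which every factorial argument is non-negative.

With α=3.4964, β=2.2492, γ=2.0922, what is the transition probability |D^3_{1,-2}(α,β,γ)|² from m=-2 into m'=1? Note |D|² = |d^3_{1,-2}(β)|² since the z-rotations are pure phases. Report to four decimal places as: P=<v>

D^3_{1,-2}(3.4964,2.2492,2.0922) = e^{-i·1·3.4964}·d^3_{1,-2}(2.2492)·e^{-i·-2·2.0922}. Compute d first:
With c≡cos(β/2)=0.431537 and s≡sin(β/2)=0.902095, N=[24·2·1·120]^{1/2}=75.894664
The bounds max(0,m−m')=0 and min(l+m,l−m')=1 give 2 terms
  k=0: (−1)^3·75.8947/(12)·0.4315^3·0.9021^3 = -0.373115
  k=1: (−1)^4·75.8947/(24)·0.4315^1·0.9021^5 = +0.815230
d^3_{1,-2}(2.2492) = -0.373115 +0.815230 = +0.442115
|D^3_{1,-2}|² = |d^3_{1,-2}(β)|² = (+0.442115)² = 0.195466 (the z-rotation phases have unit modulus)

P=0.1955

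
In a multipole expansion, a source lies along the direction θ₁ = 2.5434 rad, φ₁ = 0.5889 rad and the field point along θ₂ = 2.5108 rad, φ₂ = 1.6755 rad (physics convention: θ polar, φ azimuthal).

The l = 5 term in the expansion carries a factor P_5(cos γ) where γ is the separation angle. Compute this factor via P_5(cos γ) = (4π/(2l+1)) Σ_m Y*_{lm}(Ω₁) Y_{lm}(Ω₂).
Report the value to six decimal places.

Summing Y*_{l m}(θ₁,φ₁)·Y_{l m}(θ₂,φ₂) over m ∈ [−5, 5]; prefactor 4π/(2·5+1) = 1.142397:
  term(m=-5) = +0.000575+0.000654i   from Y*(Ω₁)=-0.025779+0.005148i, Y(Ω₂)=-0.016558-0.028685i
  term(m=-4) = -0.006261+0.016336i   from Y*(Ω₁)=+0.086205-0.086307i, Y(Ω₂)=-0.131019+0.058323i
  term(m=-3) = -0.109105+0.012957i   from Y*(Ω₁)=-0.061885+0.311845i, Y(Ω₂)=+0.106777+0.328680i
  term(m=-2) = -0.120162-0.174737i   from Y*(Ω₁)=-0.178353-0.430221i, Y(Ω₂)=+0.445398-0.094657i
  term(m=-1) = +0.015659-0.029772i   from Y*(Ω₁)=+0.184817+0.123451i, Y(Ω₂)=-0.015818-0.150523i
  term(m=+0) = +0.120505+0.000000i   from Y*(Ω₁)=+0.330846-0.000000i, Y(Ω₂)=+0.364233+0.000000i
  term(m=+1) = +0.015659+0.029772i   from Y*(Ω₁)=-0.184817+0.123451i, Y(Ω₂)=+0.015818-0.150523i
  term(m=+2) = -0.120162+0.174737i   from Y*(Ω₁)=-0.178353+0.430221i, Y(Ω₂)=+0.445398+0.094657i
  term(m=+3) = -0.109105-0.012957i   from Y*(Ω₁)=+0.061885+0.311845i, Y(Ω₂)=-0.106777+0.328680i
  term(m=+4) = -0.006261-0.016336i   from Y*(Ω₁)=+0.086205+0.086307i, Y(Ω₂)=-0.131019-0.058323i
  term(m=+5) = +0.000575-0.000654i   from Y*(Ω₁)=+0.025779+0.005148i, Y(Ω₂)=+0.016558-0.028685i
Total Σ_m = -0.318084-0.000000i. Multiply by 1.142397: -0.363378-0.000000i. P_5(cos γ) = -0.363378

-0.363378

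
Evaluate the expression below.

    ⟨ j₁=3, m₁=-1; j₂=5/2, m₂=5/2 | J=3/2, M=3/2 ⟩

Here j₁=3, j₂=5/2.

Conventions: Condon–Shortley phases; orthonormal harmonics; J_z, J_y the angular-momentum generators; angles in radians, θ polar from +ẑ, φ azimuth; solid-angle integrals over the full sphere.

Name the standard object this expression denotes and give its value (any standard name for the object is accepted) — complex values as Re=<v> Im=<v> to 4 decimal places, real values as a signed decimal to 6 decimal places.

Clebsch–Gordan coefficient, +√(1/14) ≈ +0.267261

This is a Clebsch–Gordan (vector-coupling) coefficient.
triangle: 4!*2!*1!/8! = 48/40320
(j±m)!: 2!*4!*5!*0!*3!*0! = 34560
prefactor² = (2J+1)*Δ*N² = 1152/7
  k=4: +1/(4!*0!*0!*1!*2!*0!) = 1/48
Σ = 1/48  ⇒  CG² = 1152/7*(1/48)² = 1/14
CG = +√(1/14) = +0.267261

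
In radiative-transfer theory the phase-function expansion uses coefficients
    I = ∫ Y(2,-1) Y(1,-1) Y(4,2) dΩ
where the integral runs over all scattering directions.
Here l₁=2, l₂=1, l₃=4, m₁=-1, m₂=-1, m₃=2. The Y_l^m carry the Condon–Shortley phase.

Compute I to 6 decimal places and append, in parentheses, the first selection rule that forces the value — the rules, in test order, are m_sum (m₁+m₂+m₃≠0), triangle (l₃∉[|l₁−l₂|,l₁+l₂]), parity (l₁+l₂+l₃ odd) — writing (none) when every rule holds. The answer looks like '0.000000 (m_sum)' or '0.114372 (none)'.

triangle: need 1≤l₃≤3, have 4; I=0

0.000000 (triangle)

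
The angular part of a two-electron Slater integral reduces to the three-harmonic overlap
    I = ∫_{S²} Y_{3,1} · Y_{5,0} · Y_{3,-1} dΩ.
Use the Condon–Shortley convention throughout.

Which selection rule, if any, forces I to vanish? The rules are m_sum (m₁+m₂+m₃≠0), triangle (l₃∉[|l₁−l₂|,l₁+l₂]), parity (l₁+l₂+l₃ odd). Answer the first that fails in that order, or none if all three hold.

parity

Σmᵢ = 0  ✓
l₃∈[|l₁−l₂|,l₁+l₂]=[2,8], have l₃=3  ✓
Σlᵢ = 11 ⇒ odd  ✗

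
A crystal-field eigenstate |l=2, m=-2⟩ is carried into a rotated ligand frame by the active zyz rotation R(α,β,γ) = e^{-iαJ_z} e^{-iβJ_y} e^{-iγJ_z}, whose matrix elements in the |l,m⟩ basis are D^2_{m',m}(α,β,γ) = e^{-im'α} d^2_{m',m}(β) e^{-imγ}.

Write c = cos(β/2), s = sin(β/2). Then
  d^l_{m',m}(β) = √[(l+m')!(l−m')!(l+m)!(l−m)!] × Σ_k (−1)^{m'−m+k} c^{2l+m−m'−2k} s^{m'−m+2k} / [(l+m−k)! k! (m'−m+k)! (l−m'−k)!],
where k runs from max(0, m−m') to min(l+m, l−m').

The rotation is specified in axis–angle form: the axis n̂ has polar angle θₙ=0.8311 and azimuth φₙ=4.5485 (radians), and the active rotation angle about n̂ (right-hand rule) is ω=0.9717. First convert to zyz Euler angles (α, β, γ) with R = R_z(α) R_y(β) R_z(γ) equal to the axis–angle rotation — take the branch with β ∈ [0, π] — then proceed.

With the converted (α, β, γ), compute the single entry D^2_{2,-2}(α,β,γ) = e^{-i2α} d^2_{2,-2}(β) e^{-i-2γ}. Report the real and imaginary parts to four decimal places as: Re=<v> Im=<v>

Axis–angle → zyz. n̂ = (sinθₙcosφₙ, sinθₙsinφₙ, cosθₙ) = (-0.120519, -0.728775, +0.674064), ω = 0.9717.
R = I cosω + sinω [n̂]ₓ + (1−cosω) n̂n̂ᵀ gives
  R = [+0.570231, -0.518369, -0.637284; +0.594976, +0.795517, -0.114702; +0.566428, -0.313762, +0.762045]
β = atan2(√(R₁₃²+R₂₃²), R₃₃) = 0.704331; α = atan2(R₂₃, R₁₃) mod 2π = 3.319671; γ = atan2(R₃₂, −R₃₁) mod 2π = 3.647449
D^2_{2,-2}(3.3197,0.7043,3.6474) = e^{-i·2·3.3197}·d^2_{2,-2}(0.7043)·e^{-i·-2·3.6474}. Compute d first:
With c≡cos(β/2)=0.938628 and s≡sin(β/2)=0.344931, N=[24·1·1·24]^{1/2}=24.000000
The bounds max(0,m−m')=0 and min(l+m,l−m')=0 give 1 term
  k=0: (−1)^4·24.0000/(24)·0.9386^0·0.3449^4 = +0.014156
d^2_{2,-2}(0.7043) = +0.014156
Attach z-rotation phases: D = e^{-i(2)(3.3197)}·(+0.014156)·e^{-i(-2)(3.6474)} = +0.011221+0.008629i

Re=0.0112 Im=0.0086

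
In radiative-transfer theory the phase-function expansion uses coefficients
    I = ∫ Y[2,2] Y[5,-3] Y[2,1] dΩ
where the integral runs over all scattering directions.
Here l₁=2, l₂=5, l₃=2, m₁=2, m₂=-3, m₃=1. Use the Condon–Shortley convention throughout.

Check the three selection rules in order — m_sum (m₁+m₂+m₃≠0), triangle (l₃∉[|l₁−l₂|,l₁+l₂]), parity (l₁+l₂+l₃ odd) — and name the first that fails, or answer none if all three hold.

azimuthal sum: 2 − 3 + 1 = 0  ✓
l₃ must lie in [3,7]; have l₃=2  ✗
L = 2 + 5 + 2 = 9 (odd)

triangle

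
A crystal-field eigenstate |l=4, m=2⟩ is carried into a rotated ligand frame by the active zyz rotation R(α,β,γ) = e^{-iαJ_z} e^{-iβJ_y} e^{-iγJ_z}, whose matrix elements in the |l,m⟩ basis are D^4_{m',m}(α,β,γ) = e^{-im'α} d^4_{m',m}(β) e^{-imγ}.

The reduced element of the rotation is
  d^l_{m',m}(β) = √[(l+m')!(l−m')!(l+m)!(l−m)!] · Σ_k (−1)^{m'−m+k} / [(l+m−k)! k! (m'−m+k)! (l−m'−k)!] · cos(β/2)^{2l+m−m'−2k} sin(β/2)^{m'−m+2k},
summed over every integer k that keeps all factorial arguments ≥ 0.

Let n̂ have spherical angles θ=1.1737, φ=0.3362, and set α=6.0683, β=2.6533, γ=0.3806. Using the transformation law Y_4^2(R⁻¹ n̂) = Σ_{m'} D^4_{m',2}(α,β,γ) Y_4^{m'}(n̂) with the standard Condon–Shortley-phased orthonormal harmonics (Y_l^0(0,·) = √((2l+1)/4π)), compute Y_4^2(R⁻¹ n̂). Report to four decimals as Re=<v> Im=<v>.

Re=0.0656 Im=0.3260

Need the full column D^4_{m',2} for m'=−4..4 at α=6.0683, β=2.6533, γ=0.3806.
cos(β/2)=0.241728, sin(β/2)=0.970344
d^4_{-4,2}: single k=6 term ⇒ +0.258100;  D = -0.012885-0.257778i
d^4_{-3,2}: k∈[5..6] ⇒ +0.136394 -0.732607 = -0.596213;  D = -0.097894+0.588122i
d^4_{-2,2}: k∈[4..6] ⇒ +0.045405 -0.585315 +0.785970 = +0.246060;  D = +0.091229-0.228523i
d^4_{-1,2}: k∈[3..5] ⇒ +0.010664 -0.257760 +0.830699 = +0.583602;  D = +0.326975-0.483404i
d^4_{0,2}: k∈[2..4] ⇒ +0.001782 -0.076578 +0.462732 = +0.387937;  D = +0.280870-0.267595i
d^4_{1,2}: k∈[1..3] ⇒ +0.000199 -0.015996 +0.171840 = +0.156043;  D = +0.133330-0.081071i
d^4_{2,2}: k∈[0..2] ⇒ +0.000012 -0.002254 +0.045405 = +0.043162;  D = +0.040813-0.014045i
d^4_{3,2}: k∈[0..1] ⇒ -0.000175 +0.008464 = +0.008289;  D = +0.008233-0.000964i
d^4_{4,2}: single k=0 term ⇒ +0.000994;  D = +0.000989+0.000098i
Y_4^{m'}(θ=1.1737,φ=0.3362) and Σ D·Y over m':
  (-0.0129-0.2578i)·(+0.0717-0.3119i)  (-0.0979+0.5881i)·(+0.2024-0.3212i)  (+0.0912-0.2285i)·(+0.0105-0.0083i)  (+0.3270-0.4834i)·(-0.3111+0.1087i)  (+0.2809-0.2676i)·(-0.0745+0.0000i)  (+0.1333-0.0811i)·(+0.3111+0.1087i)  (+0.0408-0.0140i)·(+0.0105+0.0083i)  (+0.0082-0.0010i)·(-0.2024-0.3212i)  (+0.0010+0.0001i)·(+0.0717+0.3119i)
Y_4^2(R⁻¹ n̂) = +0.065635+0.326029i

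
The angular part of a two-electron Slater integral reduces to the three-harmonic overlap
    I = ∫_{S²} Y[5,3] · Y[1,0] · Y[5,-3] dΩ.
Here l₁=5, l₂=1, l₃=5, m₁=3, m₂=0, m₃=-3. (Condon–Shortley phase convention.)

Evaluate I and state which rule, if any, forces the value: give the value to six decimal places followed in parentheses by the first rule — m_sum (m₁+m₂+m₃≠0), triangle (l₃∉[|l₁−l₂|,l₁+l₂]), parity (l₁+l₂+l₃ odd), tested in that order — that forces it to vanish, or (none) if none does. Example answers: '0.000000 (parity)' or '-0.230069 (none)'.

0.000000 (parity)

l₁+l₂+l₃=11 is odd: 3j(l;000)=0 ⇒ I=0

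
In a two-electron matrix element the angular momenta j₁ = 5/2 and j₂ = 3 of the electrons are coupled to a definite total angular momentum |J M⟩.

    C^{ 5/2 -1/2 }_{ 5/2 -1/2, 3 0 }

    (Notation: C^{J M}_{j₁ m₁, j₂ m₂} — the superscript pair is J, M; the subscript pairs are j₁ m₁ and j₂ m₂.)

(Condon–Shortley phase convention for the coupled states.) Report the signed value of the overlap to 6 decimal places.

+√(8/105) = +0.276026

j₁+j₂−J=3  J+j₁−j₂=2  J−j₁+j₂=3  j₁+j₂+J+1=9
(j₁±m₁, j₂±m₂, J±M) = (2,3,3,3,2,3)
P² = 216/35
sum k=1..3:
  [1] −1/8 = -1/8
  [2] +1/4 = 1/4
  [3] −1/72 = -1/72
S = 1/9
C² = P²·S² = 8/105 ; C = +0.276026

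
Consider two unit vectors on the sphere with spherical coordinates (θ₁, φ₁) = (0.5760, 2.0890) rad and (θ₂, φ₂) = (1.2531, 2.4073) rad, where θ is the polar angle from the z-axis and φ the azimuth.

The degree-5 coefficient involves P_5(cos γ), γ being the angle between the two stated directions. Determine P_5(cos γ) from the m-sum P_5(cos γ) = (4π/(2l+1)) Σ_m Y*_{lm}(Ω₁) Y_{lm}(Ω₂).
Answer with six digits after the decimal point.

-0.417694

Term-by-term m-sum for l=5 (normalisation 4π/11 = 1.142397):
  m=-5: (-0.01164 - 0.01896j) × (0.30982 + 0.18147j) = -0.00017 - 0.00799j  (running Σ = -0.00017 - 0.00799j)
  m=-4: (-0.05213 + 0.09497j) × (-0.36560 + 0.07579j) = 0.01186 - 0.03867j  (running Σ = 0.01170 - 0.04666j)
  m=-3: (0.29791 - 0.00482j) × (-0.02134 + 0.02914j) = -0.00622 + 0.00878j  (running Σ = 0.00548 - 0.03788j)
  m=-2: (-0.23838 - 0.40279j) × (-0.03448 - 0.33613j) = -0.12717 + 0.09401j  (running Σ = -0.12169 + 0.05614j)
  m=-1: (-0.13320 + 0.23361j) × (0.03753 + 0.03388j) = -0.01291 + 0.00425j  (running Σ = -0.13460 + 0.06039j)
  m=0: (-0.30098 + 0.00000j) × (0.32037 + 0.00000j) = -0.09642 + 0.00000j  (running Σ = -0.23103 + 0.06039j)
  m=1: (0.13320 + 0.23361j) × (-0.03753 + 0.03388j) = -0.01291 - 0.00425j  (running Σ = -0.24394 + 0.05614j)
  m=2: (-0.23838 + 0.40279j) × (-0.03448 + 0.33613j) = -0.12717 - 0.09401j  (running Σ = -0.37111 - 0.03788j)
  m=3: (-0.29791 - 0.00482j) × (0.02134 + 0.02914j) = -0.00622 - 0.00878j  (running Σ = -0.37732 - 0.04666j)
  m=4: (-0.05213 - 0.09497j) × (-0.36560 - 0.07579j) = 0.01186 + 0.03867j  (running Σ = -0.36546 - 0.00799j)
  m=5: (0.01164 - 0.01896j) × (-0.30982 + 0.18147j) = -0.00017 + 0.00799j  (running Σ = -0.36563 + 0.00000j)
Σ over m = -0.36563 + 0.00000j; ×(4π/11) → -0.41769 + 0.00000j. Real part: -0.417694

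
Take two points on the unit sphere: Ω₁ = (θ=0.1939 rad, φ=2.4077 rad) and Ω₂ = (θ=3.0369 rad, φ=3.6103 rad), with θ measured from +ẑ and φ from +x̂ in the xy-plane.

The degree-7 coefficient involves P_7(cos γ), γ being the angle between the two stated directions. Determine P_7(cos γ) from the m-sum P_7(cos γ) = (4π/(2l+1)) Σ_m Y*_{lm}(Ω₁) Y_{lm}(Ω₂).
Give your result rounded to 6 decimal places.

Addition theorem: P_7(cos γ) = (4π/15) Σ_m Y*_{lm}(Ω₁) Y_{lm}(Ω₂), m = −7…7:
  term(m=-7) = -0.000000-0.000000i   from Y*(Ω₁)=-0.000002-0.000004i, Y(Ω₂)=+0.000000-0.000000i
  term(m=-6) = -0.000000+0.000000i   from Y*(Ω₁)=-0.000029+0.000090i, Y(Ω₂)=+0.000002+0.000001i
  term(m=-5) = +0.000000+0.000000i   from Y*(Ω₁)=+0.000970-0.000565i, Y(Ω₂)=+0.000038+0.000039i
  term(m=-4) = -0.000001-0.000008i   from Y*(Ω₁)=-0.009248-0.001933i, Y(Ω₂)=+0.000257+0.000819i
  term(m=-3) = -0.000499+0.000251i   from Y*(Ω₁)=+0.033628+0.046036i, Y(Ω₂)=-0.001606+0.009667i
  term(m=-2) = +0.013782+0.012493i   from Y*(Ω₁)=+0.024420-0.236226i, Y(Ω₂)=-0.046360+0.063135i
  term(m=-1) = +0.086084-0.223138i   from Y*(Ω₁)=-0.448107+0.404171i, Y(Ω₂)=-0.353589+0.179037i
  term(m=+0) = -0.547618+0.000000i   from Y*(Ω₁)=+0.588110-0.000000i, Y(Ω₂)=-0.931149+0.000000i
  term(m=+1) = +0.086084+0.223138i   from Y*(Ω₁)=+0.448107+0.404171i, Y(Ω₂)=+0.353589+0.179037i
  term(m=+2) = +0.013782-0.012493i   from Y*(Ω₁)=+0.024420+0.236226i, Y(Ω₂)=-0.046360-0.063135i
  term(m=+3) = -0.000499-0.000251i   from Y*(Ω₁)=-0.033628+0.046036i, Y(Ω₂)=+0.001606+0.009667i
  term(m=+4) = -0.000001+0.000008i   from Y*(Ω₁)=-0.009248+0.001933i, Y(Ω₂)=+0.000257-0.000819i
  term(m=+5) = +0.000000-0.000000i   from Y*(Ω₁)=-0.000970-0.000565i, Y(Ω₂)=-0.000038+0.000039i
  term(m=+6) = -0.000000-0.000000i   from Y*(Ω₁)=-0.000029-0.000090i, Y(Ω₂)=+0.000002-0.000001i
  term(m=+7) = -0.000000+0.000000i   from Y*(Ω₁)=+0.000002-0.000004i, Y(Ω₂)=-0.000000-0.000000i
Accumulated sum -0.348885+0.000000i; after 4π/(2l+1) scaling, -0.292281+0.000000i ⇒ P_7 = -0.292281

-0.292281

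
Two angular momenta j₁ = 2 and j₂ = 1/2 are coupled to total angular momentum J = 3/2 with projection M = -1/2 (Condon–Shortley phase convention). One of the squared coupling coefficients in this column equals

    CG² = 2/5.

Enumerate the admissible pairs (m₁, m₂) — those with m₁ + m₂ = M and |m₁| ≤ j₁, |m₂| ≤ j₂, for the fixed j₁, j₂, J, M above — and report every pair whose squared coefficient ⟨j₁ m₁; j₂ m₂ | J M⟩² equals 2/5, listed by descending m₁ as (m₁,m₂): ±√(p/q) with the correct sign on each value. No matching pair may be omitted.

Admissible pairs with m₁+m₂ = M = -1/2: (-1,1/2), (0,-1/2)
  (m₁,m₂)=(0,-1/2): CG² = 2/5, CG = +√(2/5)   ← matches the target
  (m₁,m₂)=(-1,1/2): CG² = 3/5, CG = −√(3/5)
Pairs with CG² = 2/5: (0,-1/2): +√(2/5)

(0,-1/2): +√(2/5)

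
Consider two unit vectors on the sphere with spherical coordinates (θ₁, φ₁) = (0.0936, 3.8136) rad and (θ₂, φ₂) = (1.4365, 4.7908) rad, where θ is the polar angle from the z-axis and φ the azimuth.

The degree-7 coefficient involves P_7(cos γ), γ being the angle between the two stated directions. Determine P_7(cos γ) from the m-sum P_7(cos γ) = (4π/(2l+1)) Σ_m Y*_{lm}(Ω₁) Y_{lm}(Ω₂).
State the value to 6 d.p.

Summing Y*_{l m}(θ₁,φ₁)·Y_{l m}(θ₂,φ₂) over m ∈ [−7, 7]; prefactor 4π/(2·7+1) = 0.837758:
  m=-7: Y*=0.00000 + 0.00000j  Y=-0.24488 - 0.40042j  product 0.00000 - 0.00000j
  m=-6: Y*=-0.00000 - 0.00000j  Y=-0.21150 + 0.10756j  product 0.00000 + 0.00000j
  m=-5: Y*=0.00003 + 0.00001j  Y=-0.10277 - 0.24856j  product -0.00000 - 0.00001j
  m=-4: Y*=-0.00050 + 0.00024j  Y=-0.24942 + 0.08090j  product 0.00010 - 0.00010j
  m=-3: Y*=0.00304 - 0.00637j  Y=-0.04675 - 0.19504j  product -0.00138 - 0.00029j
  m=-2: Y*=0.01422 + 0.06162j  Y=-0.26567 + 0.04201j  product -0.00637 - 0.01577j
  m=-1: Y*=-0.28165 - 0.22406j  Y=-0.01357 - 0.17268j  product -0.03487 + 0.05168j
  m=+0: Y*=0.96255 + 0.00000j  Y=-0.27038 + 0.00000j  product -0.26026 + 0.00000j
  m=+1: Y*=0.28165 - 0.22406j  Y=0.01357 - 0.17268j  product -0.03487 - 0.05168j
  m=+2: Y*=0.01422 - 0.06162j  Y=-0.26567 - 0.04201j  product -0.00637 + 0.01577j
  m=+3: Y*=-0.00304 - 0.00637j  Y=0.04675 - 0.19504j  product -0.00138 + 0.00029j
  m=+4: Y*=-0.00050 - 0.00024j  Y=-0.24942 - 0.08090j  product 0.00010 + 0.00010j
  m=+5: Y*=-0.00003 + 0.00001j  Y=0.10277 - 0.24856j  product -0.00000 + 0.00001j
  m=+6: Y*=-0.00000 + 0.00000j  Y=-0.21150 - 0.10756j  product 0.00000 - 0.00000j
  m=+7: Y*=-0.00000 + 0.00000j  Y=0.24488 - 0.40042j  product 0.00000 + 0.00000j
Σ over m = -0.34529 - 0.00000j; ×(4π/15) → -0.28927 - 0.00000j. Real part: -0.289268

-0.289268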